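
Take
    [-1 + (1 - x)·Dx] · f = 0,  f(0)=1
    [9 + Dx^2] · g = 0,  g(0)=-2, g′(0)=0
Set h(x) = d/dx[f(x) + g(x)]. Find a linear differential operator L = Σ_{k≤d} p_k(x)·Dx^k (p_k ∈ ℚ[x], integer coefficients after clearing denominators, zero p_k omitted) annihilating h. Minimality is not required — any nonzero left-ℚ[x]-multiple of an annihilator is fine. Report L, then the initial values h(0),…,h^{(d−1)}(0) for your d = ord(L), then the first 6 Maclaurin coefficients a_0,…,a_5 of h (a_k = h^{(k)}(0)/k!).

f: a_k = 1, 1, 1, 1, 1, 1, …
g: a_k = -2, 0, 9, 0, -27/4, 0, …
f+g: L₀ = lclm(L_f,L_g), ord ≤ 1+2.
h₀' ⇒ L via d/dx closure of L₀.
L = (126 - 108·x + 54·x^2) + (-45 + 99·x - 81·x^2 + 27·x^3)·Dx + (14 - 12·x + 6·x^2)·Dx^2 + (-5 + 11·x - 9·x^2 + 3·x^3)·Dx^3  (order 3).
h: a_k = 1, 20, 3, -23, 5, 363/20, …
ICs: h(0) = 1, h′(0) = 20, h′′(0) = 6.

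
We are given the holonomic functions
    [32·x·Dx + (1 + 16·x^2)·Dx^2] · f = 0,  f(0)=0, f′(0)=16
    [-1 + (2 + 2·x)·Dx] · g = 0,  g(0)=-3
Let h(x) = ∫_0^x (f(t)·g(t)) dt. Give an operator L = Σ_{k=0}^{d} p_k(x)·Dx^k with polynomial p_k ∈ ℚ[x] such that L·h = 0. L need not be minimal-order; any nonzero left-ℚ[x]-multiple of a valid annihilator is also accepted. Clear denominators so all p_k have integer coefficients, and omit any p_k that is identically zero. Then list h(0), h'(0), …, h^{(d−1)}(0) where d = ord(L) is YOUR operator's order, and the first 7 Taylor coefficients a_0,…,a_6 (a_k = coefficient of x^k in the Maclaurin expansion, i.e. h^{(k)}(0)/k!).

L = (3 - 64·x - 16·x^2)·Dx + (-4 + 124·x + 192·x^2 + 64·x^3)·Dx^2 + (4 + 8·x + 68·x^2 + 128·x^3 + 64·x^4)·Dx^3  (order 3).
h: a_k = 0, 0, -24, -8, 131/2, 25, -99509/240, …
ICs: h(0) = 0, h′(0) = 0, h′′(0) = -48.

f: a_k = 0, 16, 0, -256/3, 0, 4096/5, 0, …
g: a_k = -3, -3/2, 3/8, -3/16, 15/128, -21/256, 63/1024, …
Product ⇒ symmetric product L₀, ord ≤ 2.
h=∫₀ˣh₀: take L = L₀·Dx.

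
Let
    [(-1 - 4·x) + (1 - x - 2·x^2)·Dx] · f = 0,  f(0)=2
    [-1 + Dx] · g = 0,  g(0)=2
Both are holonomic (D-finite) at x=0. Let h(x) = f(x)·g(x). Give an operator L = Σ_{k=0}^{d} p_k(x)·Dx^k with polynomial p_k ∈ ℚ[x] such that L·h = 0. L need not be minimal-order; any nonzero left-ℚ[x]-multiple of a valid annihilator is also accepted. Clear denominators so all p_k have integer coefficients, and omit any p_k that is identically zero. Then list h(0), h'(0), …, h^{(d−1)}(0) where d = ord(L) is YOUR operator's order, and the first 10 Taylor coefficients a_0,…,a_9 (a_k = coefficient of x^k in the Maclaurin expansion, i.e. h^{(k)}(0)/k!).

f: a_k = 2, 2, 6, 10, 22, 42, 86, 170, 342, 682, …
g: a_k = 2, 2, 1, 1/3, 1/12, 1/60, 1/360, 1/2520, 1/20160, 1/181440, …
L₀ := L_f ⊗_s L_g (sym. prod.), ord ≤ 1.
L = (2 + 3·x - 2·x^2) + (-1 + x + 2·x^2)·Dx  (order 1).
h: a_k = 4, 8, 18, 104/3, 425/6, 701/5, 50737/180, 177116/315, 3783419/3360, 20417113/9072, …
ICs: h(0) = 4.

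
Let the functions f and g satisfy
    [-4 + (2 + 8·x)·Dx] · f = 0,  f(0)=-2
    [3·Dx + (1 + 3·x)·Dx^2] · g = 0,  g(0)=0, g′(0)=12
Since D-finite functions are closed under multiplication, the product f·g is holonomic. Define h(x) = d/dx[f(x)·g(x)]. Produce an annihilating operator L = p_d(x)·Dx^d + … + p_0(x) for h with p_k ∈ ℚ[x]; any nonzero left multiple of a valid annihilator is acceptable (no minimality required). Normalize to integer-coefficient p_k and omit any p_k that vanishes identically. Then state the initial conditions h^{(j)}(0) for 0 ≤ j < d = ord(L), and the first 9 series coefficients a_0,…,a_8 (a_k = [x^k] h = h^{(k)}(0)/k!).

L = (4 + 24·x + 24·x^2) + (8 + 74·x + 216·x^2 + 192·x^3)·Dx + (1 + 13·x + 62·x^2 + 128·x^3 + 96·x^4)·Dx^2  (order 2).
h: a_k = -24, -24, 144, -600, 2316, -43488/5, 161496/5, -4181256/35, 3092094/7, …
ICs: h(0) = -24, h′(0) = -24.

f: a_k = -2, -4, 4, -8, 20, -56, 168, -528, 1716, …
g: a_k = 0, 12, -18, 36, -81, 972/5, -486, 8748/7, -6561/2, …
f·g: L₀ = L_f ⊗_s L_g, ord ≤ 1·2.
Derive L from L₀ (diff closure).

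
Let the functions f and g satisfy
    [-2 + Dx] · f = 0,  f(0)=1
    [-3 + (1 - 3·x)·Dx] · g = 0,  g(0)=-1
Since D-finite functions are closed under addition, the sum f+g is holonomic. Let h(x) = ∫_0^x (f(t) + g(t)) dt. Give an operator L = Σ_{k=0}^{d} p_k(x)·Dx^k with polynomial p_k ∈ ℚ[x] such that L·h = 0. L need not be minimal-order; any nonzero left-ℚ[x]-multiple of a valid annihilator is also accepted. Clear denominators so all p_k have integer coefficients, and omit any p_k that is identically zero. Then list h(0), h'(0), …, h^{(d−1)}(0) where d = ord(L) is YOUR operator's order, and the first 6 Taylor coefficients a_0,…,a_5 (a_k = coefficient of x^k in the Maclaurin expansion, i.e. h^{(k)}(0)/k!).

L = (24 + 36·x)·Dx + (-14 - 24·x + 36·x^2)·Dx^2 + (1 + 3·x - 18·x^2)·Dx^3  (order 3).
h: a_k = 0, 0, -1/2, -7/3, -77/12, -241/15, …
ICs: h(0) = 0, h′(0) = 0, h′′(0) = -1.

f: a_k = 1, 2, 2, 4/3, 2/3, 4/15, …
g: a_k = -1, -3, -9, -27, -81, -243, …
h₀=f+g: left-lcm gives L₀, ord ≤ 2.
h=∫h₀ ⇒ L = L₀·Dx.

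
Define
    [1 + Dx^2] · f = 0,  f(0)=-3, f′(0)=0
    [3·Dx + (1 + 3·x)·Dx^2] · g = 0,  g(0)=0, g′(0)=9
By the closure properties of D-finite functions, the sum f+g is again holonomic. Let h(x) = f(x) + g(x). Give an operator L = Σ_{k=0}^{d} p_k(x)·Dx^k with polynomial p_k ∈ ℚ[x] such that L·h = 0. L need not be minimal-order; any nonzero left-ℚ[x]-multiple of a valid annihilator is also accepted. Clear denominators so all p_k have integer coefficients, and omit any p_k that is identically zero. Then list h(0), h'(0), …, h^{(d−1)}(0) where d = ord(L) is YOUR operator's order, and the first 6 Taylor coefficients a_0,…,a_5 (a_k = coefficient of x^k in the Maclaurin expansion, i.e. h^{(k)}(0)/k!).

L = (165 + 18·x + 27·x^2)·Dx + (19 + 63·x + 27·x^2 + 27·x^3)·Dx^2 + (165 + 18·x + 27·x^2)·Dx^3 + (19 + 63·x + 27·x^2 + 27·x^3)·Dx^4  (order 4).
h: a_k = -3, 9, -12, 27, -487/8, 729/5, …
ICs: h(0) = -3, h′(0) = 9, h′′(0) = -24, h′′′(0) = 162.

f: a_k = -3, 0, 3/2, 0, -1/8, 0, …
g: a_k = 0, 9, -27/2, 27, -243/4, 729/5, …
h₀=f+g: left-lcm gives L₀, ord ≤ 4.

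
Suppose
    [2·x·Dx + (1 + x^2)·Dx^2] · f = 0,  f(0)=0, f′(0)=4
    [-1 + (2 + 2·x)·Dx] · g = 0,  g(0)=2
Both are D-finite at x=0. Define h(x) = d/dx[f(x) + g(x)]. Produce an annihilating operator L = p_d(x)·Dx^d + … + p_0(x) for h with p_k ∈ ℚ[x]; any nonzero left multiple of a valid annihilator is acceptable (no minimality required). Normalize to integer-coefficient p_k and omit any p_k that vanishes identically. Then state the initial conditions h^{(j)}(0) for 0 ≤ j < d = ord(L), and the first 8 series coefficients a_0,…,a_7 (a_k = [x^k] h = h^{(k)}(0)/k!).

L = (-4 - 10·x + 12·x^2 + 6·x^3) + (-11 - 16·x + 10·x^2 + 48·x^3 + 21·x^4)·Dx + (-2 + 6·x + 12·x^2 + 12·x^3 + 14·x^4 + 6·x^5)·Dx^2  (order 2).
h: a_k = 5, -1/2, -29/8, -5/16, 547/128, -63/256, -3865/1024, -429/2048, …
ICs: h(0) = 5, h′(0) = -1/2.

f: a_k = 0, 4, 0, -4/3, 0, 4/5, 0, -4/7, …
g: a_k = 2, 1, -1/4, 1/8, -5/64, 7/128, -21/512, 33/1024, …
Sum ⇒ L₀ = lclm(L_f,L_g) in ℚ(x)⟨Dx⟩.
h₀' ⇒ L via d/dx closure of L₀.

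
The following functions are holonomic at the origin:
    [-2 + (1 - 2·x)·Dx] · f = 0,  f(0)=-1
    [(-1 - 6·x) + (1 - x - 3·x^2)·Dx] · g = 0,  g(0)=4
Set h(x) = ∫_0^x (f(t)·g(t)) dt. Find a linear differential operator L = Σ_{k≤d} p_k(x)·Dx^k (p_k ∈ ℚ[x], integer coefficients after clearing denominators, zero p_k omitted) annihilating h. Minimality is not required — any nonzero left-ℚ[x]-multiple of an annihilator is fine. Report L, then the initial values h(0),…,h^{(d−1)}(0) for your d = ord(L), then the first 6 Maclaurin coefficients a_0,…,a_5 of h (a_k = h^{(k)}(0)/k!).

f: a_k = -1, -2, -4, -8, -16, -32, …
g: a_k = 4, 4, 16, 28, 76, 160, …
Product ⇒ symmetric product L₀, ord ≤ 1.
h=∫h₀ ⇒ L = L₀·Dx.
L = (-3 - 2·x + 18·x^2)·Dx + (1 - 3·x - x^2 + 6·x^3)·Dx^2  (order 2).
h: a_k = 0, -4, -6, -40/3, -27, -292/5, …
ICs: h(0) = 0, h′(0) = -4.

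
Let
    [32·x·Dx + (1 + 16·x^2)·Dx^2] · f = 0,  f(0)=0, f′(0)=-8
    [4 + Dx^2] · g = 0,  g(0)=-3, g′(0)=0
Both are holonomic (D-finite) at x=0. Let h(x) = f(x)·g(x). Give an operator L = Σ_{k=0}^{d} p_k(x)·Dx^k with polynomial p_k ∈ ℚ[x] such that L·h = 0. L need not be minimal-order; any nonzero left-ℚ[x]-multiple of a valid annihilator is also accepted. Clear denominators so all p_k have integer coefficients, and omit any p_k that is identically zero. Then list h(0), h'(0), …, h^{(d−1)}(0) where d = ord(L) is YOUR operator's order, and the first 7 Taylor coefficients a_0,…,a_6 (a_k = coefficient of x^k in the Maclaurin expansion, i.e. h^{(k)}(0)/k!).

f: a_k = 0, -8, 0, 128/3, 0, -2048/5, 0, …
g: a_k = -3, 0, 6, 0, -2, 0, 4/15, …
L₀ := L_f ⊗_s L_g (sym. prod.), ord ≤ 4.
L = (1360 + 60416·x^2 + 106496·x^4 + 262144·x^6 + 1048576·x^8) + (2304·x + 45056·x^3 + 196608·x^5 + 1048576·x^7)·Dx + (360 + 15872·x^2 + 36864·x^4 + 131072·x^6 + 524288·x^8)·Dx^2 + (576·x + 11264·x^3 + 49152·x^5 + 262144·x^7)·Dx^3 + (5 + 192·x^2 + 2560·x^4 + 16384·x^6 + 65536·x^8)·Dx^4  (order 4).
h: a_k = 0, 24, 0, -176, 0, 7504/5, 0, …
ICs: h(0) = 0, h′(0) = 24, h′′(0) = 0, h′′′(0) = -1056.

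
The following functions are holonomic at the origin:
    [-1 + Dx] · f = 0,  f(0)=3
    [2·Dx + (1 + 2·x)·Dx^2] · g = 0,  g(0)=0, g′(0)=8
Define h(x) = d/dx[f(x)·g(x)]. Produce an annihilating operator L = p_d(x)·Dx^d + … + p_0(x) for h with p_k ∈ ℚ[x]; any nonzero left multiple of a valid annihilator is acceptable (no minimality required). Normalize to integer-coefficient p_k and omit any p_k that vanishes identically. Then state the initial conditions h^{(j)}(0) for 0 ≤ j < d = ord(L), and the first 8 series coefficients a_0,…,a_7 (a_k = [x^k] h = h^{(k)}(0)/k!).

f: a_k = 3, 3, 3/2, 1/2, 1/8, 1/40, 1/240, 1/1680, …
g: a_k = 0, 8, -8, 32/3, -16, 128/5, -128/3, 512/7, …
Product ⇒ symmetric product L₀, ord ≤ 2.
Differentiate: ansatz ord ≤ ord L₀ ⇒ L.
L = (5 - 4·x + 4·x^2) + (-4 + 4·x - 8·x^2)·Dx + (-1 + 4·x^2)·Dx^2  (order 2).
h: a_k = 24, 0, 60, -96, 209, -424, 25829/30, -26104/15, …
ICs: h(0) = 24, h′(0) = 0.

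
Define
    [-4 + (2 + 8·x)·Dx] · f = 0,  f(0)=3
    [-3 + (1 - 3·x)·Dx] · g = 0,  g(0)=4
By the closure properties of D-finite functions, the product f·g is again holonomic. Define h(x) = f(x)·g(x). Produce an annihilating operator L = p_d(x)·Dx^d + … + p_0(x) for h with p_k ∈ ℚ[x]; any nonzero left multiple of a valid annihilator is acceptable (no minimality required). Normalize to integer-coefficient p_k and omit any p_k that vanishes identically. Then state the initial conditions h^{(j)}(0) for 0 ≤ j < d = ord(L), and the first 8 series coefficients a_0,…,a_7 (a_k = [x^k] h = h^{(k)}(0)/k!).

L = (5 + 6·x) + (-1 - x + 12·x^2)·Dx  (order 1).
h: a_k = 12, 60, 156, 516, 1428, 4620, 12852, 41724, …
ICs: h(0) = 12.

f: a_k = 3, 6, -6, 12, -30, 84, -252, 792, …
g: a_k = 4, 12, 36, 108, 324, 972, 2916, 8748, …
Sym-product of L_f,L_g gives L₀ (≤ ord 1).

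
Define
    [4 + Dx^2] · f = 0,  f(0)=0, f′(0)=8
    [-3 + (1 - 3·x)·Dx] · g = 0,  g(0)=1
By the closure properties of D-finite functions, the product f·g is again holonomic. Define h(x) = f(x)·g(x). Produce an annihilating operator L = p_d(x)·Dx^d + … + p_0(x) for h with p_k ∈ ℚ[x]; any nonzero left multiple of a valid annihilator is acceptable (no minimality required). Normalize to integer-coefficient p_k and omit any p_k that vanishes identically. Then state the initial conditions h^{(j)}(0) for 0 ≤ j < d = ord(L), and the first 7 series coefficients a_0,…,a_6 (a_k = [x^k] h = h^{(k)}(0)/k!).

f: a_k = 0, 8, 0, -16/3, 0, 16/15, 0, …
g: a_k = 1, 3, 9, 27, 81, 243, 729, …
Product ⇒ symmetric product L₀, ord ≤ 2.
L = (-4 + 12·x) + 6·Dx + (-1 + 3·x)·Dx^2  (order 2).
h: a_k = 0, 8, 24, 200/3, 200, 9016/15, 9016/5, …
ICs: h(0) = 0, h′(0) = 8.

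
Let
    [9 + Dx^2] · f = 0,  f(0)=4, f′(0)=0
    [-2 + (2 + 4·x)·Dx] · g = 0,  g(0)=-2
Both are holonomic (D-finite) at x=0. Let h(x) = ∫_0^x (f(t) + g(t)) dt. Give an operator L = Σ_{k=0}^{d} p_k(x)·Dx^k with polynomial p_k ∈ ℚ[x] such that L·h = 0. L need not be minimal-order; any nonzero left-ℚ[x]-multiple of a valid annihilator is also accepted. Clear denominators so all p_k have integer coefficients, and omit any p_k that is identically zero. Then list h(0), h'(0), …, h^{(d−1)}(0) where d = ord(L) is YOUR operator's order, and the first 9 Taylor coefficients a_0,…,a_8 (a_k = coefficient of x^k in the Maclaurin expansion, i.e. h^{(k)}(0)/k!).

f: a_k = 4, 0, -18, 0, 27/2, 0, -81/20, 0, 729/1120, …
g: a_k = -2, -2, 1, -1, 5/4, -7/4, 21/8, -33/8, 429/64, …
h₀=f+g: left-lcm gives L₀, ord ≤ 3.
∫: right-multiply L₀ by Dx.
L = (-54 - 162·x - 162·x^2)·Dx + (36 + 234·x + 486·x^2 + 324·x^3)·Dx^2 + (-6 - 18·x - 18·x^2)·Dx^3 + (4 + 26·x + 54·x^2 + 36·x^3)·Dx^4  (order 4).
h: a_k = 0, 2, -1, -17/3, -1/4, 59/20, -7/24, -57/280, -33/64, …
ICs: h(0) = 0, h′(0) = 2, h′′(0) = -2, h′′′(0) = -34.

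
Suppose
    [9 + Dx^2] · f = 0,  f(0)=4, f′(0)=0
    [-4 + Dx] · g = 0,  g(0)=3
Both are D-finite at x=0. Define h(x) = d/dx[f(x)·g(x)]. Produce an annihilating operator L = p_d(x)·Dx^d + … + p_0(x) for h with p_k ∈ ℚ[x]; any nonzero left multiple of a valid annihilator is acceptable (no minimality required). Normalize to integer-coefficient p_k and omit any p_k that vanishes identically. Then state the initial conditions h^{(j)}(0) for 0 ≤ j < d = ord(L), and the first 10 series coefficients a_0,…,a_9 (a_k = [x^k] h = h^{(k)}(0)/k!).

L = 25 - 8·Dx + Dx^2  (order 2).
h: a_k = 48, 84, -264, -1054, -1558, -11753/10, -4031/15, 164833/420, 430441/840, 1379041/4320, …
ICs: h(0) = 48, h′(0) = 84.

f: a_k = 4, 0, -18, 0, 27/2, 0, -81/20, 0, 729/1120, 0, …
g: a_k = 3, 12, 24, 32, 32, 128/5, 256/15, 1024/105, 512/105, 2048/945, …
h₀=f·g: eliminate ⇒ L₀, order ≤ 2·1.
h=h₀': d/dx-closure on L₀ ⇒ L.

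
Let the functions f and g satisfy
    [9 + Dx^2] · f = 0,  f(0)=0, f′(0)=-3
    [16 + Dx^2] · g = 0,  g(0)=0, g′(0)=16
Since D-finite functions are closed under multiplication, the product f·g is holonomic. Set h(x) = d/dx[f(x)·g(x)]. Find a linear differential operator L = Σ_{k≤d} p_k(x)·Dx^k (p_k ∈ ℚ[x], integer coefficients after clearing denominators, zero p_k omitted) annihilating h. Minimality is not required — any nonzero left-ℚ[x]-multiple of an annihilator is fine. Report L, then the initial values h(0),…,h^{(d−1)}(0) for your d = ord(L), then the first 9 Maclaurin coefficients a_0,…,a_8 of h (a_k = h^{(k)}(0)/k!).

L = 49 + 50·Dx^2 + Dx^4  (order 4).
h: a_k = 0, -96, 0, 800, 0, -9804/5, 0, 48040/21, 0, …
ICs: h(0) = 0, h′(0) = -96, h′′(0) = 0, h′′′(0) = 4800.

f: a_k = 0, -3, 0, 9/2, 0, -81/40, 0, 243/560, 0, …
g: a_k = 0, 16, 0, -128/3, 0, 512/15, 0, -4096/315, 0, …
Sym-product of L_f,L_g gives L₀ (≤ ord 4).
Differentiate: ansatz ord ≤ ord L₀ ⇒ L.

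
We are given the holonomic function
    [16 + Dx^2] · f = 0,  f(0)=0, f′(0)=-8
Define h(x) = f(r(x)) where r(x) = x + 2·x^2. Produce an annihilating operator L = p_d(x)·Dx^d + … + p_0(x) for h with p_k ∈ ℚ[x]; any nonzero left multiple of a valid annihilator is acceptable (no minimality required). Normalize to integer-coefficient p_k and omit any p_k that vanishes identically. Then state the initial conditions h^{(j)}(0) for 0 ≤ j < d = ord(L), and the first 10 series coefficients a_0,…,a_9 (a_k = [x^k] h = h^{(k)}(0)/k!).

f: a_k = 0, -8, 0, 64/3, 0, -256/15, 0, 2048/315, 0, -4096/2835, …
Substitute x→r, Dx→(1/r')Dx; clear ⇒ L₀.
L = (16 + 192·x + 768·x^2 + 1024·x^3) - 4·Dx + (1 + 4·x)·Dx^2  (order 2).
h: a_k = 0, -8, -16, 64/3, 128, 3584/15, 0, -212992/315, -57344/45, -2326528/2835, …
ICs: h(0) = 0, h′(0) = -8.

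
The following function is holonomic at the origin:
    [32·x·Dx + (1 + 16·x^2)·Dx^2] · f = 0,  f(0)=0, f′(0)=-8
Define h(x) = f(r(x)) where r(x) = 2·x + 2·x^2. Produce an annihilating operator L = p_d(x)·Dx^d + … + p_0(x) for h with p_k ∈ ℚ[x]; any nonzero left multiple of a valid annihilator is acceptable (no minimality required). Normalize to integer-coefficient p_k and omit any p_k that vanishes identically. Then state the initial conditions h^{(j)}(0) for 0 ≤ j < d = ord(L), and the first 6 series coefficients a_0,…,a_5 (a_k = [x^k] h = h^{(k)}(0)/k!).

L = (-2 + 128·x + 512·x^2 + 768·x^3 + 384·x^4)·Dx + (1 + 2·x + 64·x^2 + 256·x^3 + 320·x^4 + 128·x^5)·Dx^2  (order 2).
h: a_k = 0, -16, -16, 1024/3, 1024, -60416/5, …
ICs: h(0) = 0, h′(0) = -16.

f: a_k = 0, -8, 0, 128/3, 0, -2048/5, …
L₀ from L_f via x↦r, Dx↦r'^{-1}Dx.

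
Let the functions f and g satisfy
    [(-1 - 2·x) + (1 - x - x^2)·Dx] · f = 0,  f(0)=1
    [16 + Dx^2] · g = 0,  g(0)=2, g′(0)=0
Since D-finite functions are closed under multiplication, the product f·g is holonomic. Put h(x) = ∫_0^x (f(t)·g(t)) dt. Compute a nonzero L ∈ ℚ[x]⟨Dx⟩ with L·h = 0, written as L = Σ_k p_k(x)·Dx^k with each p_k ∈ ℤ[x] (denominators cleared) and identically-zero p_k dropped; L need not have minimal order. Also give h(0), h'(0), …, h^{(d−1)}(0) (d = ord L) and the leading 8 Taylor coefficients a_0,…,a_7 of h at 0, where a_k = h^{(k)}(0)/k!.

L = (-14 + 16·x + 16·x^2)·Dx + (2 + 4·x)·Dx^2 + (-1 + x + x^2)·Dx^3  (order 3).
h: a_k = 0, 2, 1, -4, -5/2, -2/15, -16/9, -146/45, …
ICs: h(0) = 0, h′(0) = 2, h′′(0) = 2.

f: a_k = 1, 1, 2, 3, 5, 8, 13, 21, …
g: a_k = 2, 0, -16, 0, 64/3, 0, -512/45, 0, …
h₀=f·g: eliminate ⇒ L₀, order ≤ 1·2.
h=∫₀ˣh₀: take L = L₀·Dx.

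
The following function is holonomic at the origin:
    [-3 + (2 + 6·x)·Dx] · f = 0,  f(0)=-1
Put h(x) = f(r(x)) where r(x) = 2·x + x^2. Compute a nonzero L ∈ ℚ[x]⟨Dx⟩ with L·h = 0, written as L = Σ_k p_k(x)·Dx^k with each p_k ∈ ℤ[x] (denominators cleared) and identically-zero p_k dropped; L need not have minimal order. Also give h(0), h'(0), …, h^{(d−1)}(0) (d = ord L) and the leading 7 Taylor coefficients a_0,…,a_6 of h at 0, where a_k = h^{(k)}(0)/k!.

L = (-3 - 3·x) + (1 + 6·x + 3·x^2)·Dx  (order 1).
h: a_k = -1, -3, 3, -9, 63/2, -243/2, 999/2, …
ICs: h(0) = -1.

f: a_k = -1, -3/2, 9/8, -27/16, 405/128, -1701/256, 15309/1024, …
Change of var in L_f (x↦r) gives L₀.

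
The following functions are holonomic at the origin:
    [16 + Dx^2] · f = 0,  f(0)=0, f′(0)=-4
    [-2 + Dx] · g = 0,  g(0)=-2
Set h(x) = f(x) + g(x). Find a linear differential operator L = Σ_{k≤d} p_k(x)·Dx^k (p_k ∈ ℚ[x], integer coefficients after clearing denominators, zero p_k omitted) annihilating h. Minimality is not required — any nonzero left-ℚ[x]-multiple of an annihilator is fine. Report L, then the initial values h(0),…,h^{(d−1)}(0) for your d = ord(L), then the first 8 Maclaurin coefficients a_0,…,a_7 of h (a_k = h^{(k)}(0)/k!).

L = -32 + 16·Dx - 2·Dx^2 + Dx^3  (order 3).
h: a_k = -2, -8, -4, 8, -4/3, -136/15, -8/45, 16/5, …
ICs: h(0) = -2, h′(0) = -8, h′′(0) = -8.

f: a_k = 0, -4, 0, 32/3, 0, -128/15, 0, 1024/315, …
g: a_k = -2, -4, -4, -8/3, -4/3, -8/15, -8/45, -16/315, …
L₀ := lclm(L_f,L_g); ord L₀ ≤ 2+1.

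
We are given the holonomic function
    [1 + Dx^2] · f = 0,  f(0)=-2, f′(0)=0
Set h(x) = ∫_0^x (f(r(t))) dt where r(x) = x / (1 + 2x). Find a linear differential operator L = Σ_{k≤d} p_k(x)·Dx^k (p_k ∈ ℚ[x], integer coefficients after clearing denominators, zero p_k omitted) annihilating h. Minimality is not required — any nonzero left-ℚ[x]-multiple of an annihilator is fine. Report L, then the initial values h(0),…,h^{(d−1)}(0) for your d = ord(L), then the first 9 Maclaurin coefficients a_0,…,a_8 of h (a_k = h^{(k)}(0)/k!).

f: a_k = -2, 0, 1, 0, -1/12, 0, 1/360, 0, -1/20160, …
Change of var in L_f (x↦r) gives L₀.
h=∫h₀ ⇒ L = L₀·Dx.
L = Dx + (4 + 24·x + 48·x^2 + 32·x^3)·Dx^2 + (1 + 8·x + 24·x^2 + 32·x^3 + 16·x^4)·Dx^3  (order 3).
h: a_k = 0, -2, 0, 1/3, -1, 143/60, -47/9, 3943/360, -1787/80, …
ICs: h(0) = 0, h′(0) = -2, h′′(0) = 0.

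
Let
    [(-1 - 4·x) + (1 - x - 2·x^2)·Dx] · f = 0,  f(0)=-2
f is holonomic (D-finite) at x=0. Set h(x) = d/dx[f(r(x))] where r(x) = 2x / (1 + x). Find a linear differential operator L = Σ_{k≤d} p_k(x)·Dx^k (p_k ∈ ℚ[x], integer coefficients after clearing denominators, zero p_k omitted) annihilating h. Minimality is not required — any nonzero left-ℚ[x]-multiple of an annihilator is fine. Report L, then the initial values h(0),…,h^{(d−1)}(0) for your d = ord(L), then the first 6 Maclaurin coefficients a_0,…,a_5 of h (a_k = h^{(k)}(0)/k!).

L = (10 + 54·x + 270·x^2 + 162·x^3) + (-1 - 10·x + 90·x^3 + 81·x^4)·Dx  (order 1).
h: a_k = -4, -40, -108, -720, -1620, -9720, …
ICs: h(0) = -4.

f: a_k = -2, -2, -6, -10, -22, -42, …
h₀=f(r): pull back L_f along r ⇒ L₀.
h₀' ⇒ L via d/dx closure of L₀.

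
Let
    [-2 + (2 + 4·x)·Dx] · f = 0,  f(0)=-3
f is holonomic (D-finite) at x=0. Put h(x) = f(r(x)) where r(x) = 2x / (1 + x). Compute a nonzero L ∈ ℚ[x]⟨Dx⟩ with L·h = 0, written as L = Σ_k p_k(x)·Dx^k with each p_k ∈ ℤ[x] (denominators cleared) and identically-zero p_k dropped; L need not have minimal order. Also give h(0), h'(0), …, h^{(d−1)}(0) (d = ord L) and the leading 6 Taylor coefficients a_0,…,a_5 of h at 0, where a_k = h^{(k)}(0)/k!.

L = -2 + (1 + 6·x + 5·x^2)·Dx  (order 1).
h: a_k = -3, -6, 12, -30, 90, -306, …
ICs: h(0) = -3.

f: a_k = -3, -3, 3/2, -3/2, 15/8, -21/8, …
f∘r: x↦r, Dx↦Dx/r' in L_f ⇒ L₀.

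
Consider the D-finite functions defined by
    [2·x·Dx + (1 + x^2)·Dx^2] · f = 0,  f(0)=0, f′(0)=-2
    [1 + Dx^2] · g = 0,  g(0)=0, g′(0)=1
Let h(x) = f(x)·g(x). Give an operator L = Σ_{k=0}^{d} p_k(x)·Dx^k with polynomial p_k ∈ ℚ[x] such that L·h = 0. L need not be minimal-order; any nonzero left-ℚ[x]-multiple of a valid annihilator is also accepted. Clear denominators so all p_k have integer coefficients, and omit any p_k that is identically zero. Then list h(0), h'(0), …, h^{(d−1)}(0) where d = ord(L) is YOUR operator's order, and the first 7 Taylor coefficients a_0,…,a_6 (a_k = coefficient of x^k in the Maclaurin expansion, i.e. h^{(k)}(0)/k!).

f: a_k = 0, -2, 0, 2/3, 0, -2/5, 0, …
g: a_k = 0, 1, 0, -1/6, 0, 1/120, 0, …
f·g: L₀ = L_f ⊗_s L_g, ord ≤ 2·2.
L = (10 + 26·x^2 + 11·x^4 + 4·x^6 + x^8) + (12·x + 20·x^3 + 12·x^5 + 4·x^7)·Dx + (12 + 32·x^2 + 18·x^4 + 8·x^6 + 2·x^8)·Dx^2 + (12·x + 20·x^3 + 12·x^5 + 4·x^7)·Dx^3 + (2 + 6·x^2 + 7·x^4 + 4·x^6 + x^8)·Dx^4  (order 4).
h: a_k = 0, 0, -2, 0, 1, 0, -19/36, …
ICs: h(0) = 0, h′(0) = 0, h′′(0) = -4, h′′′(0) = 0.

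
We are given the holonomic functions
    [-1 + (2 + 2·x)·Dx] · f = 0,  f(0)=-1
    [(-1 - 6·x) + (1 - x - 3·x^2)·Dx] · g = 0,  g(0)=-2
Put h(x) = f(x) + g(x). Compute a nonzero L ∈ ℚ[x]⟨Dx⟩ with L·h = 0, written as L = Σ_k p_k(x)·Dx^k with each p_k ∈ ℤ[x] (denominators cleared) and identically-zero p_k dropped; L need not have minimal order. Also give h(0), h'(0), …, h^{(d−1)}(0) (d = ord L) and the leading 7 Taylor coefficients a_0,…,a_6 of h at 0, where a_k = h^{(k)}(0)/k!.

f: a_k = -1, -1/2, 1/8, -1/16, 5/128, -7/256, 21/1024, …
g: a_k = -2, -2, -8, -14, -38, -80, -194, …
h₀=f+g: left-lcm gives L₀, ord ≤ 2.
L = (17 + 57·x + 135·x^2 + 90·x^3) + (-33 - 134·x - 387·x^2 - 510·x^3 - 225·x^4)·Dx + (2 + 30·x + 22·x^2 - 126·x^3 - 210·x^4 - 90·x^5)·Dx^2  (order 2).
h: a_k = -3, -5/2, -63/8, -225/16, -4859/128, -20487/256, -198635/1024, …
ICs: h(0) = -3, h′(0) = -5/2.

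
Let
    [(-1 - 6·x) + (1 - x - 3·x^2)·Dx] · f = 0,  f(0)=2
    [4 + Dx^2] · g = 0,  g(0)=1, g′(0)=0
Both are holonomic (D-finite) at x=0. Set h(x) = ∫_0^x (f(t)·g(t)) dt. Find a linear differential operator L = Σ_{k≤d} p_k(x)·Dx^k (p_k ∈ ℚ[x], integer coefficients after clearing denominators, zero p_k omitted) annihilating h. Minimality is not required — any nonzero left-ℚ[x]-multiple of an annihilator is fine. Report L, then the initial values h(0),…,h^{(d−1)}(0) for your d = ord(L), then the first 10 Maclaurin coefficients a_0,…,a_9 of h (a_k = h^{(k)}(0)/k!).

L = (2 + 4·x + 12·x^2)·Dx + (2 + 12·x)·Dx^2 + (-1 + x + 3·x^2)·Dx^3  (order 3).
h: a_k = 0, 2, 1, 4/3, 5/2, 14/3, 80/9, 5542/315, 6371/180, 41116/567, …
ICs: h(0) = 0, h′(0) = 2, h′′(0) = 2.

f: a_k = 2, 2, 8, 14, 38, 80, 194, 434, 1016, 2318, …
g: a_k = 1, 0, -2, 0, 2/3, 0, -4/45, 0, 2/315, 0, …
L₀ := L_f ⊗_s L_g (sym. prod.), ord ≤ 2.
h=∫h₀ ⇒ L = L₀·Dx.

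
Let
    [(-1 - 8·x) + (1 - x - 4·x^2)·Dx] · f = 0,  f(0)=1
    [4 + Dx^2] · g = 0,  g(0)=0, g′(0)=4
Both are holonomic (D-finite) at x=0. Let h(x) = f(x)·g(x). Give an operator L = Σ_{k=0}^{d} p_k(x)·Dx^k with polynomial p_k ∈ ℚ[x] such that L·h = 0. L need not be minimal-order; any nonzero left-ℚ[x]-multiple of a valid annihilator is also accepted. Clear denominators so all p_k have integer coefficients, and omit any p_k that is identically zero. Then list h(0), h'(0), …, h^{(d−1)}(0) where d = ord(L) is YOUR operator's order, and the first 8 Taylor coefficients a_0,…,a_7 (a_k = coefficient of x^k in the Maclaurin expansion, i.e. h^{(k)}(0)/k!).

f: a_k = 1, 1, 5, 9, 29, 65, 181, 441, …
g: a_k = 0, 4, 0, -8/3, 0, 8/15, 0, -16/315, …
f·g: L₀ = L_f ⊗_s L_g, ord ≤ 1·2.
L = (4 + 4·x + 16·x^2) + (2 + 16·x)·Dx + (-1 + x + 4·x^2)·Dx^2  (order 2).
h: a_k = 0, 4, 4, 52/3, 100/3, 516/5, 3548/15, 204524/315, …
ICs: h(0) = 0, h′(0) = 4.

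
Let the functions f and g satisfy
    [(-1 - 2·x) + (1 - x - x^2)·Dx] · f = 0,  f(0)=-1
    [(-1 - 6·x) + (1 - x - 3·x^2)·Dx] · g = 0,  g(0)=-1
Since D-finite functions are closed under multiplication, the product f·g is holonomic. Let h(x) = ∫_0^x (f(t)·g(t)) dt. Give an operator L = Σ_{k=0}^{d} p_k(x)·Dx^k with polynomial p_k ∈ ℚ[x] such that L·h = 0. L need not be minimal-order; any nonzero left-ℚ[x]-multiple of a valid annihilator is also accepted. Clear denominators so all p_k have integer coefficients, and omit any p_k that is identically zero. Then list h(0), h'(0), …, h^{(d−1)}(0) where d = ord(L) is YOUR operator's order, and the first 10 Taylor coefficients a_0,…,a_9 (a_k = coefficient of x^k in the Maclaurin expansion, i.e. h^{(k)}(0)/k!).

f: a_k = -1, -1, -2, -3, -5, -8, -13, -21, -34, -55, …
g: a_k = -1, -1, -4, -7, -19, -40, -97, -217, -508, -1159, …
Sym-product of L_f,L_g gives L₀ (≤ ord 1).
∫: right-multiply L₀ by Dx.
L = (-2 - 6·x + 12·x^2 + 12·x^3)·Dx + (1 - 2·x - 3·x^2 + 4·x^3 + 3·x^4)·Dx^2  (order 2).
h: a_k = 0, 1, 1, 7/3, 4, 42/5, 49/3, 237/7, 69, 1297/9, …
ICs: h(0) = 0, h′(0) = 1.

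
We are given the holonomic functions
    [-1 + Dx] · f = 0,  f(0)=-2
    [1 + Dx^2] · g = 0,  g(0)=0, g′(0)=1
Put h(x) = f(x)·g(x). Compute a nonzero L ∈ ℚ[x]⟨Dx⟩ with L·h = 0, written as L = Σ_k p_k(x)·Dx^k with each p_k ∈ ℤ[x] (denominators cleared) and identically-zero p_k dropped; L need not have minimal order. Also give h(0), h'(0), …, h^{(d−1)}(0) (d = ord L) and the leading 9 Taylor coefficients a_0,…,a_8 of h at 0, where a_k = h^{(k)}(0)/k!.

L = 2 - 2·Dx + Dx^2  (order 2).
h: a_k = 0, -2, -2, -2/3, 0, 1/15, 1/45, 1/315, 0, …
ICs: h(0) = 0, h′(0) = -2.

f: a_k = -2, -2, -1, -1/3, -1/12, -1/60, -1/360, -1/2520, -1/20160, …
g: a_k = 0, 1, 0, -1/6, 0, 1/120, 0, -1/5040, 0, …
L₀ := L_f ⊗_s L_g (sym. prod.), ord ≤ 2.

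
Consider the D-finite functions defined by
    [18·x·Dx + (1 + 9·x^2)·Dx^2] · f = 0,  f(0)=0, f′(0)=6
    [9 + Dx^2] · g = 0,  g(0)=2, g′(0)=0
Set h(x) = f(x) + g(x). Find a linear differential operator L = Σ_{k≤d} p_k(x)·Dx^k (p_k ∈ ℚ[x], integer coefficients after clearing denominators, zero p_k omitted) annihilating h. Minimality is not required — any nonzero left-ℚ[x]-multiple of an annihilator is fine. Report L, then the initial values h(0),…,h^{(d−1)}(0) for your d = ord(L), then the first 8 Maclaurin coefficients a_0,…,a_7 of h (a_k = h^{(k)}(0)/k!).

L = (-1782·x + 20412·x^3 + 13122·x^5)·Dx + (-9 + 567·x^2 + 6561·x^4 + 6561·x^6)·Dx^2 + (-198·x + 2268·x^3 + 1458·x^5)·Dx^3 + (-1 + 63·x^2 + 729·x^4 + 729·x^6)·Dx^4  (order 4).
h: a_k = 2, 6, -9, -18, 27/4, 486/5, -81/40, -4374/7, …
ICs: h(0) = 2, h′(0) = 6, h′′(0) = -18, h′′′(0) = -108.

f: a_k = 0, 6, 0, -18, 0, 486/5, 0, -4374/7, …
g: a_k = 2, 0, -9, 0, 27/4, 0, -81/40, 0, …
L₀ := lclm(L_f,L_g); ord L₀ ≤ 2+2.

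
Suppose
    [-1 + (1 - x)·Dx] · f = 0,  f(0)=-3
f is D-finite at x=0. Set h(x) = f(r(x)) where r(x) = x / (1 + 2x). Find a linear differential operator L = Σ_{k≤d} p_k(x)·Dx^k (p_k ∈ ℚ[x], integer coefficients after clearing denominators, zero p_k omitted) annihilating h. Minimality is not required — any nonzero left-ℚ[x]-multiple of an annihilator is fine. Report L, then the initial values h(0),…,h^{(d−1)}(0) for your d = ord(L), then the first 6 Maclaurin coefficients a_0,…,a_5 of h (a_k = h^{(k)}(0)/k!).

L = -1 + (1 + 3·x + 2·x^2)·Dx  (order 1).
h: a_k = -3, -3, 3, -3, 3, -3, …
ICs: h(0) = -3.

f: a_k = -3, -3, -3, -3, -3, -3, …
Substitute x→r, Dx→(1/r')Dx; clear ⇒ L₀.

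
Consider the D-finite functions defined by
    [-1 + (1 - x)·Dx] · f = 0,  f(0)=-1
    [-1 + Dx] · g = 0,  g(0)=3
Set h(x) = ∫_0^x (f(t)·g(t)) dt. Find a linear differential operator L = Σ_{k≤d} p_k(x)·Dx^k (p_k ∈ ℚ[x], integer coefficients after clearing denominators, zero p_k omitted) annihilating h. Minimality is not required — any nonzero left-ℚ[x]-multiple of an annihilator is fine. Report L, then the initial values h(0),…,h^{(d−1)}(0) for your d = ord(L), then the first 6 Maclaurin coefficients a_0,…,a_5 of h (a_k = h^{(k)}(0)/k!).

f: a_k = -1, -1, -1, -1, -1, -1, …
g: a_k = 3, 3, 3/2, 1/2, 1/8, 1/40, …
Product ⇒ symmetric product L₀, ord ≤ 1.
∫: right-multiply L₀ by Dx.
L = (2 - x)·Dx + (-1 + x)·Dx^2  (order 2).
h: a_k = 0, -3, -3, -5/2, -2, -13/8, …
ICs: h(0) = 0, h′(0) = -3.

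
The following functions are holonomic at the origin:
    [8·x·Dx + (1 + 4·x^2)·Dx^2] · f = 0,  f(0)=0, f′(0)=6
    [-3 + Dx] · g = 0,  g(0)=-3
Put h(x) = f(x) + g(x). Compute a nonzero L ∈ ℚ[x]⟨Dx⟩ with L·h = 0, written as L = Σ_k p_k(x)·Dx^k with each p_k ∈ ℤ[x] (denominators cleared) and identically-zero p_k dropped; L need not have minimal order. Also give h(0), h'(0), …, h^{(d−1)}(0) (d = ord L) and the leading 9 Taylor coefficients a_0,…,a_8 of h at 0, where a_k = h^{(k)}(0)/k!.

L = (24 - 72·x - 288·x^2 - 288·x^3)·Dx + (-17 + 24·x^2 - 144·x^4)·Dx^2 + (3 + 8·x + 24·x^2 + 32·x^3 + 48·x^4)·Dx^3  (order 3).
h: a_k = -3, -3, -27/2, -43/2, -81/8, 105/8, -243/80, -31449/560, -2187/4480, …
ICs: h(0) = -3, h′(0) = -3, h′′(0) = -27.

f: a_k = 0, 6, 0, -8, 0, 96/5, 0, -384/7, 0, …
g: a_k = -3, -9, -27/2, -27/2, -81/8, -243/40, -243/80, -729/560, -2187/4480, …
L₀ := lclm(L_f,L_g); ord L₀ ≤ 2+1.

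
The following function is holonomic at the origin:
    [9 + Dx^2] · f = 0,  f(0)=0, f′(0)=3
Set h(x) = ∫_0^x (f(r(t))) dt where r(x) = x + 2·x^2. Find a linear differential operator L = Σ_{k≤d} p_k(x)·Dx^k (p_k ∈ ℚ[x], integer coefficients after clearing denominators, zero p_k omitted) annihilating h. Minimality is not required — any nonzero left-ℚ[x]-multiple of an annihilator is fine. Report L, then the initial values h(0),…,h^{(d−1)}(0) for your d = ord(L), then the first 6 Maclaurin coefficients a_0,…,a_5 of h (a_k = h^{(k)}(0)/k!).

f: a_k = 0, 3, 0, -9/2, 0, 81/40, …
f∘r: x↦r, Dx↦Dx/r' in L_f ⇒ L₀.
h=∫₀ˣh₀: take L = L₀·Dx.
L = (9 + 108·x + 432·x^2 + 576·x^3)·Dx - 4·Dx^2 + (1 + 4·x)·Dx^3  (order 3).
h: a_k = 0, 0, 3/2, 2, -9/8, -27/5, …
ICs: h(0) = 0, h′(0) = 0, h′′(0) = 3.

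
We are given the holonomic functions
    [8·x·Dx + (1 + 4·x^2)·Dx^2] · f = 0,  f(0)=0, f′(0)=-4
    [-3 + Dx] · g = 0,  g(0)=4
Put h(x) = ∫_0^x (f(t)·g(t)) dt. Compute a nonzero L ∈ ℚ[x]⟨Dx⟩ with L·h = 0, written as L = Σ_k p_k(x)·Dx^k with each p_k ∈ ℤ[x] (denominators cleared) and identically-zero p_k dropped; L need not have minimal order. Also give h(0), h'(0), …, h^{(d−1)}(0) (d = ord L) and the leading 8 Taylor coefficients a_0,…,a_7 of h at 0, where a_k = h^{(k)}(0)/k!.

f: a_k = 0, -4, 0, 16/3, 0, -64/5, 0, 256/7, …
g: a_k = 4, 12, 18, 18, 27/2, 81/10, 81/20, 243/140, …
L₀ := L_f ⊗_s L_g (sym. prod.), ord ≤ 2.
∫: right-multiply L₀ by Dx.
L = (9 - 24·x + 36·x^2)·Dx + (-6 + 8·x - 24·x^2)·Dx^2 + (1 + 4·x^2)·Dx^3  (order 3).
h: a_k = 0, 0, -8, -16, -38/3, -8/5, -23/15, -90/7, …
ICs: h(0) = 0, h′(0) = 0, h′′(0) = -16.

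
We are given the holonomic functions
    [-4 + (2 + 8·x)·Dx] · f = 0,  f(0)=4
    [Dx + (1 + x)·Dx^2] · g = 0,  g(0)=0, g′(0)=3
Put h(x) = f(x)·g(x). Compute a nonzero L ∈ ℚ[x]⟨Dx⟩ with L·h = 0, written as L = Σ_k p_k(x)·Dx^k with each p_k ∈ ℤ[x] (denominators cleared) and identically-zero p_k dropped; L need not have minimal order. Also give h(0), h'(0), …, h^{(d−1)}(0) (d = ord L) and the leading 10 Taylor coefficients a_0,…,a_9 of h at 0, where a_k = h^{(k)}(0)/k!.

f: a_k = 4, 8, -8, 16, -40, 112, -336, 1056, -3432, 11440, …
g: a_k = 0, 3, -3/2, 1, -3/4, 3/5, -1/2, 3/7, -3/8, 1/3, …
h₀=f·g: eliminate ⇒ L₀, order ≤ 1·2.
L = (10 + 4·x) + (-3 - 12·x)·Dx + (1 + 9·x + 24·x^2 + 16·x^3)·Dx^2  (order 2).
h: a_k = 0, 12, 18, -32, 65, -778/5, 2104/5, -43228/35, 268067/70, -259079/21, …
ICs: h(0) = 0, h′(0) = 12.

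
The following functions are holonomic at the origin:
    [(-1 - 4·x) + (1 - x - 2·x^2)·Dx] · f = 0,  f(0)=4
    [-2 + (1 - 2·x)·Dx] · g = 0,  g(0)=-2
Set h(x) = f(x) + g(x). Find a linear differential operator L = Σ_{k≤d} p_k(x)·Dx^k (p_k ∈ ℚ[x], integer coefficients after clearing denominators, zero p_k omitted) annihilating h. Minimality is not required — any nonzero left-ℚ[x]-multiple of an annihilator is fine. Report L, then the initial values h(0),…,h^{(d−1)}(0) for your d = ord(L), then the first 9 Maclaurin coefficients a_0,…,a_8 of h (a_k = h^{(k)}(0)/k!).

f: a_k = 4, 4, 12, 20, 44, 84, 172, 340, 684, …
g: a_k = -2, -4, -8, -16, -32, -64, -128, -256, -512, …
Weyl lclm of L_f,L_g ⇒ L₀ (ord ≤ 2).
L = -4 + (-2 - 8·x)·Dx + (1 - x - 2·x^2)·Dx^2  (order 2).
h: a_k = 2, 0, 4, 4, 12, 20, 44, 84, 172, …
ICs: h(0) = 2, h′(0) = 0.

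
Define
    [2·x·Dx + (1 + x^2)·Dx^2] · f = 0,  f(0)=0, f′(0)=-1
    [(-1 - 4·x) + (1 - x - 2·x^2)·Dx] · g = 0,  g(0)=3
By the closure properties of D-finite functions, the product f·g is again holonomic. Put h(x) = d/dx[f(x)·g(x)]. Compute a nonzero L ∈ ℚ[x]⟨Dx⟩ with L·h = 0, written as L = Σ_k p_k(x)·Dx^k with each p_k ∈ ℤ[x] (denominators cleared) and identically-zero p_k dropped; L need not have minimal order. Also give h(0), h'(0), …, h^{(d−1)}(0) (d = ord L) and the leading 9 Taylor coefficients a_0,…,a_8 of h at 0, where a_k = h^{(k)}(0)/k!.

L = (18 + 90·x^2 + 48·x^3 + 144·x^4) + (7 + 30·x + 27·x^2 + 82·x^3 + 48·x^4 + 96·x^5)·Dx + (-2 + x - 3·x^2 + 9·x^3 + 11·x^4 + 8·x^5 + 12·x^6)·Dx^2  (order 2).
h: a_k = -3, -6, -24, -56, -153, -1758/5, -4178/5, -13248/7, -149829/35, …
ICs: h(0) = -3, h′(0) = -6.

f: a_k = 0, -1, 0, 1/3, 0, -1/5, 0, 1/7, 0, …
g: a_k = 3, 3, 9, 15, 33, 63, 129, 255, 513, …
h₀=f·g: eliminate ⇒ L₀, order ≤ 2·1.
h₀' ⇒ L via d/dx closure of L₀.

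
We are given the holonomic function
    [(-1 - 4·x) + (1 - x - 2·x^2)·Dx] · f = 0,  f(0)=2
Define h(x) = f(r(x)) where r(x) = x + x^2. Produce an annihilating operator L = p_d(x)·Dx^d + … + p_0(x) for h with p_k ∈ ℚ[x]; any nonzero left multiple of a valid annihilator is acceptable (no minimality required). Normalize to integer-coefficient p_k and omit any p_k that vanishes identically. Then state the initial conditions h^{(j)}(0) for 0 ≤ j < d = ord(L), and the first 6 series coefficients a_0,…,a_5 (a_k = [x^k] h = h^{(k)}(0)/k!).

f: a_k = 2, 2, 6, 10, 22, 42, …
L₀ from L_f via x↦r, Dx↦r'^{-1}Dx.
L = (1 + 6·x + 12·x^2 + 8·x^3) + (-1 + x + 3·x^2 + 4·x^3 + 2·x^4)·Dx  (order 1).
h: a_k = 2, 2, 8, 22, 58, 160, …
ICs: h(0) = 2.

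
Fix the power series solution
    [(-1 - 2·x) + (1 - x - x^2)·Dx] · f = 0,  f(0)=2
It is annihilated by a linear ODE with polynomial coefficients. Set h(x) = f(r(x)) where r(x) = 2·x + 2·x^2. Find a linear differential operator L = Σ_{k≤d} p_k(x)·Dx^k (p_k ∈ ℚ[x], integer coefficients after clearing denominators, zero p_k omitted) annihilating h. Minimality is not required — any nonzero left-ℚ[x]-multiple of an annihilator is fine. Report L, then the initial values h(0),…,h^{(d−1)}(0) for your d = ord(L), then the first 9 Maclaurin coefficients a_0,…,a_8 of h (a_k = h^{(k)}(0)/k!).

f: a_k = 2, 2, 4, 6, 10, 16, 26, 42, 68, …
L₀ from L_f via x↦r, Dx↦r'^{-1}Dx.
L = (2 + 12·x + 24·x^2 + 16·x^3) + (-1 + 2·x + 6·x^2 + 8·x^3 + 4·x^4)·Dx  (order 1).
h: a_k = 2, 4, 20, 80, 320, 1296, 5232, 21120, 85280, …
ICs: h(0) = 2.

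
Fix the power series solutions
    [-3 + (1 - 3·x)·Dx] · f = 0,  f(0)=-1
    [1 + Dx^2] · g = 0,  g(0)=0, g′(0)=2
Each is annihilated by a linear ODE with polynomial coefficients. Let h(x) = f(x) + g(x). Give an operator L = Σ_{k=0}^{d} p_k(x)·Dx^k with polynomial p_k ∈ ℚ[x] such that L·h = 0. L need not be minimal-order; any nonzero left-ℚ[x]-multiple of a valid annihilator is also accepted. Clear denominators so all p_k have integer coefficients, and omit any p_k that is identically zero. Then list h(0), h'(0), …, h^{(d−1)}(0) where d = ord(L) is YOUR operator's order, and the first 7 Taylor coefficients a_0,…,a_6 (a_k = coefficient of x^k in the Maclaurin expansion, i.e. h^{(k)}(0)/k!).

L = (165 - 18·x + 27·x^2) + (-19 + 63·x - 27·x^2 + 27·x^3)·Dx + (165 - 18·x + 27·x^2)·Dx^2 + (-19 + 63·x - 27·x^2 + 27·x^3)·Dx^3  (order 3).
h: a_k = -1, -1, -9, -82/3, -81, -14579/60, -729, …
ICs: h(0) = -1, h′(0) = -1, h′′(0) = -18.

f: a_k = -1, -3, -9, -27, -81, -243, -729, …
g: a_k = 0, 2, 0, -1/3, 0, 1/60, 0, …
h₀=f+g: left-lcm gives L₀, ord ≤ 3.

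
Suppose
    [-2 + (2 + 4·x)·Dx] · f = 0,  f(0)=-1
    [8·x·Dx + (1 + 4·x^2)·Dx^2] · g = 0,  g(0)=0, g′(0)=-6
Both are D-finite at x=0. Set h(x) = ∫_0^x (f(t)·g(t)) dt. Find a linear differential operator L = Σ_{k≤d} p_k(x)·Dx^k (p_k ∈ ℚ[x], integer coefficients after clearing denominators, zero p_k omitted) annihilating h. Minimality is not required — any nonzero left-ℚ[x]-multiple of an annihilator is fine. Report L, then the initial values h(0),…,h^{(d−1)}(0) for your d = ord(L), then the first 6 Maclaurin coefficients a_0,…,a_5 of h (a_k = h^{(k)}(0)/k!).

L = (3 - 8·x - 4·x^2)·Dx + (-2 + 4·x + 24·x^2 + 16·x^3)·Dx^2 + (1 + 4·x + 8·x^2 + 16·x^3 + 16·x^4)·Dx^3  (order 3).
h: a_k = 0, 0, 3, 2, -11/4, -1, …
ICs: h(0) = 0, h′(0) = 0, h′′(0) = 6.

f: a_k = -1, -1, 1/2, -1/2, 5/8, -7/8, …
g: a_k = 0, -6, 0, 8, 0, -96/5, …
Product ⇒ symmetric product L₀, ord ≤ 2.
h=∫₀ˣh₀: take L = L₀·Dx.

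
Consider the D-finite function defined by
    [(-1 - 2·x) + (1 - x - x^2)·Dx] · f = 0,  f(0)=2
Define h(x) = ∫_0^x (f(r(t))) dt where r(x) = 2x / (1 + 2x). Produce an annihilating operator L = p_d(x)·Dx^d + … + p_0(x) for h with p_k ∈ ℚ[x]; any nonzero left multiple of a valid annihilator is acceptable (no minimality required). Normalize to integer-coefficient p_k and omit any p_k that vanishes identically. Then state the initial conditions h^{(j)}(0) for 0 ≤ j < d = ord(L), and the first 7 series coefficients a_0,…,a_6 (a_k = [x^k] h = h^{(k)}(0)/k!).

f: a_k = 2, 2, 4, 6, 10, 16, 26, …
L₀ from L_f via x↦r, Dx↦r'^{-1}Dx.
∫: right-multiply L₀ by Dx.
L = (2 + 12·x)·Dx + (-1 - 4·x + 8·x^3)·Dx^2  (order 2).
h: a_k = 0, 2, 2, 8/3, 0, 32/5, -32/3, …
ICs: h(0) = 0, h′(0) = 2.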